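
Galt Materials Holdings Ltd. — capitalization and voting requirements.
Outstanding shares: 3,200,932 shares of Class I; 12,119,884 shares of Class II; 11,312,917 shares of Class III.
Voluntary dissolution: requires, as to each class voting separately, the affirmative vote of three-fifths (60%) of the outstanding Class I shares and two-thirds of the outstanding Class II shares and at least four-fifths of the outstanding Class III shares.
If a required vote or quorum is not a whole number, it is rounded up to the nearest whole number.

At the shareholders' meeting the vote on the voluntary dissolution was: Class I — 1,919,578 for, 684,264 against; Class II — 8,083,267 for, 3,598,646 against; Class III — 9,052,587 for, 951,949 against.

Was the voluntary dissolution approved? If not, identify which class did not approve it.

Not approved — the Class I shares did not give the required vote.

Class I: 3/5 of 3200932 = 1920559.20, rounded up to 1920560; 1,920,560 required, 1,919,578 in favor — not approved.
Class II: 2/3 of 12119884 = 8079922.67, rounded up to 8079923; 8,079,923 required, 8,083,267 in favor — approved.
Class III: 4/5 of 11312917 = 9050333.60, rounded up to 9050334; 9,050,334 required, 9,052,587 in favor — approved.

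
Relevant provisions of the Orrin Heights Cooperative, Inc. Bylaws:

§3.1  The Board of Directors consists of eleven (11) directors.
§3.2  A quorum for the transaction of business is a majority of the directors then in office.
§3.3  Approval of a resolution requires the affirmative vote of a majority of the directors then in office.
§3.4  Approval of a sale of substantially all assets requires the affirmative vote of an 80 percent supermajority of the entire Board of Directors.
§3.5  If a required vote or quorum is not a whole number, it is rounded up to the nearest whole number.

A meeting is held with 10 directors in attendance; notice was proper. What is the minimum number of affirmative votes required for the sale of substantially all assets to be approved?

The sale of substantially all assets requires four-fifths of the entire Board of Directors (11).
4/5 of 11 = 8.80, rounded up to 9.

9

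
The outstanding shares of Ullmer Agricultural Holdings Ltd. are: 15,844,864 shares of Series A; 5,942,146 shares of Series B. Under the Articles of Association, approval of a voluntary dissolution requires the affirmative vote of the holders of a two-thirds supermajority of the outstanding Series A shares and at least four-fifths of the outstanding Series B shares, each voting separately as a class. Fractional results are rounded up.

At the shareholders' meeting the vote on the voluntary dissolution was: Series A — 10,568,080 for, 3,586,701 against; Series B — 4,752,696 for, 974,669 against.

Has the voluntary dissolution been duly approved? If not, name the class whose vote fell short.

Not approved — the Series B shares did not give the required vote.

Series A: 2/3 of 15844864 = 10563242.67, rounded up to 10563243; 10,563,243 required, 10,568,080 in favor — approved.
Series B: 4/5 of 5942146 = 4753716.80, rounded up to 4753717; 4,753,717 required, 4,752,696 in favor — not approved.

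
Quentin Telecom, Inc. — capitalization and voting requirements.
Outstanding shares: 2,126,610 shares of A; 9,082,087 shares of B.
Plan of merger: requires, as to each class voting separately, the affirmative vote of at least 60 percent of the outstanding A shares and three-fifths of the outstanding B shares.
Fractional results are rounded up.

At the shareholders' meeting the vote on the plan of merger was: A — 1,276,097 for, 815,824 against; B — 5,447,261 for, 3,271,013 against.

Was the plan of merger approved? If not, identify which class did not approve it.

A: 3/5 of 2126610 = 1275966; 1,275,966 required, 1,276,097 in favor — approved.
B: 3/5 of 9082087 = 5449252.20, rounded up to 5449253; 5,449,253 required, 5,447,261 in favor — not approved.

Not approved — the B shares did not give the required vote.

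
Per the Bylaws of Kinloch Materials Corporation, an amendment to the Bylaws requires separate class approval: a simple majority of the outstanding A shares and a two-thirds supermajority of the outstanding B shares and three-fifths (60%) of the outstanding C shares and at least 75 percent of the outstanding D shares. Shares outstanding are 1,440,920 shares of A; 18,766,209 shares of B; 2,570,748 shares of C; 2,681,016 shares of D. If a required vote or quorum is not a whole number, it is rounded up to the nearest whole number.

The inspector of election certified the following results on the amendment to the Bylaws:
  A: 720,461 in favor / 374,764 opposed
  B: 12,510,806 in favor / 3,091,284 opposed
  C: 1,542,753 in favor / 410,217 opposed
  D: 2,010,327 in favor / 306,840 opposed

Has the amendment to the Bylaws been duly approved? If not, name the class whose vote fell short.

Not approved — the D shares did not give the required vote.

A: a majority of 1440920 is 720461; 720,461 required, 720,461 in favor — approved.
B: 2/3 of 18766209 = 12510806; 12,510,806 required, 12,510,806 in favor — approved.
C: 3/5 of 2570748 = 1542448.80, rounded up to 1542449; 1,542,449 required, 1,542,753 in favor — approved.
D: 3/4 of 2681016 = 2010762; 2,010,762 required, 2,010,327 in favor — not approved.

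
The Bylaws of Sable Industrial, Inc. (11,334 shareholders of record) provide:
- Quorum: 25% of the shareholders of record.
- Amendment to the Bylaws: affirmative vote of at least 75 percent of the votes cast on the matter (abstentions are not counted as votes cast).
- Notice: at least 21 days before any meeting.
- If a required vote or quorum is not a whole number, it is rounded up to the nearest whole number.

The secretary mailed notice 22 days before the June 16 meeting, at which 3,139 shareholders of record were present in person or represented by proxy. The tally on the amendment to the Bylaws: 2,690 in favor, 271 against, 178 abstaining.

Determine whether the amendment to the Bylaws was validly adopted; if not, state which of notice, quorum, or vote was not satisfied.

Notice: 22 days given; 21 required. Satisfied.
Quorum: 25% of 11,334 = 2,833.50, rounded up to 2,834; 3,139 present. Satisfied.
Vote: requires three-fourths of the votes cast (3,139 − 178 abstaining = 2,961); 3/4 of 2961 = 2220.75, rounded up to 2221, so 2,221 needed; 2,690 in favor. Satisfied.

Valid — all requirements satisfied.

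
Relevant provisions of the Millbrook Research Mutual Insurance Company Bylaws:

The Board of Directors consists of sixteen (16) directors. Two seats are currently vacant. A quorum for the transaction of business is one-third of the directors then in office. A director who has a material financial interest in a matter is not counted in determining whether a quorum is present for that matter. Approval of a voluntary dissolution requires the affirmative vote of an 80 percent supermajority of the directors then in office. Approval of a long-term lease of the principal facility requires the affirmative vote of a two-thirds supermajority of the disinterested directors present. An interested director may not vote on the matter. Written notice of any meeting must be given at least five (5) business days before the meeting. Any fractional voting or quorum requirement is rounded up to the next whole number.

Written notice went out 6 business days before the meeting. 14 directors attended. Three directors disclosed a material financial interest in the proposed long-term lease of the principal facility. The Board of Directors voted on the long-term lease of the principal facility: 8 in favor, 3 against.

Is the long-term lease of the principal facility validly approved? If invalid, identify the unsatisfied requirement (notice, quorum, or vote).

Notice: 6 business days given; 5 required (6 ≥ 5). Satisfied.
Quorum: 14 present, but the 3 interested directors do not count, leaving 11. Quorum is 5. Satisfied.
Vote: the long-term lease of the principal facility requires two-thirds of the disinterested directors present (14 − 3 = 11). 2/3 of 11 = 7.33, rounded up to 8, so 8 affirmative votes are needed; 8 voted in favor. Satisfied.

Valid — all requirements satisfied.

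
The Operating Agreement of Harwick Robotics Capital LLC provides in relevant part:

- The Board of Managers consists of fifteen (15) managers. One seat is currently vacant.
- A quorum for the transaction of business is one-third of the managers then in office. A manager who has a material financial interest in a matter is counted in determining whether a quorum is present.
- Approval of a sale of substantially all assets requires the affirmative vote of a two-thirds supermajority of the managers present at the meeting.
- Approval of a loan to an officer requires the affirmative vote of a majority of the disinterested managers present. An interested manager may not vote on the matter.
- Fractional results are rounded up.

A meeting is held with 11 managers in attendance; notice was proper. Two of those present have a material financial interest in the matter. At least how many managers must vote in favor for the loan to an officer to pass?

5

The loan to an officer requires a majority of the disinterested managers present (11 − 2 = 9).
A majority of 9 is 5.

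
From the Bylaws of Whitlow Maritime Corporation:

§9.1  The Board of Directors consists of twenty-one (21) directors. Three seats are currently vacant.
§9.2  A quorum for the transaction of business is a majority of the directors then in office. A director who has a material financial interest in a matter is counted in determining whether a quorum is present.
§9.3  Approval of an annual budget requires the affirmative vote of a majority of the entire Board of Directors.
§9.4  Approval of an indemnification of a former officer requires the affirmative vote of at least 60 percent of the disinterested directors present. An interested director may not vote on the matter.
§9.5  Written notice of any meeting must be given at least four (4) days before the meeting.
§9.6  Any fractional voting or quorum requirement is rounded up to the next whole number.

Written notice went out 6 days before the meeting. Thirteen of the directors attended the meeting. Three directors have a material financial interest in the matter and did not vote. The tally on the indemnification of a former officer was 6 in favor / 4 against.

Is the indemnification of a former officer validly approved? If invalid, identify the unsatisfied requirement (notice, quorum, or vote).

Notice: 6 days given; 4 required (6 ≥ 4). Satisfied.
Quorum: 13 present (interested directors count toward quorum); quorum is 10. Satisfied.
Vote: the indemnification of a former officer requires three-fifths of the disinterested directors present (13 − 3 = 10). 3/5 of 10 = 6, so 6 affirmative votes are needed; 6 voted in favor. Satisfied.

Valid — all requirements satisfied.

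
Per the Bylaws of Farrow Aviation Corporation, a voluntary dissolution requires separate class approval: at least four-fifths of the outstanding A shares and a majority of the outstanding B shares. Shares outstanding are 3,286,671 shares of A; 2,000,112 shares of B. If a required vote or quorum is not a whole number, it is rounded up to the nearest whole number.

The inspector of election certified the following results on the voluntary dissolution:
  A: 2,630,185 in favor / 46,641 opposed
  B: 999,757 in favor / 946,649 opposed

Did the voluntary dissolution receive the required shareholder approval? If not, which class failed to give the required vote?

A: 4/5 of 3286671 = 2629336.80, rounded up to 2629337; 2,629,337 required, 2,630,185 in favor — approved.
B: a majority of 2000112 is 1000057; 1,000,057 required, 999,757 in favor — not approved.

Not approved — the B shares did not give the required vote.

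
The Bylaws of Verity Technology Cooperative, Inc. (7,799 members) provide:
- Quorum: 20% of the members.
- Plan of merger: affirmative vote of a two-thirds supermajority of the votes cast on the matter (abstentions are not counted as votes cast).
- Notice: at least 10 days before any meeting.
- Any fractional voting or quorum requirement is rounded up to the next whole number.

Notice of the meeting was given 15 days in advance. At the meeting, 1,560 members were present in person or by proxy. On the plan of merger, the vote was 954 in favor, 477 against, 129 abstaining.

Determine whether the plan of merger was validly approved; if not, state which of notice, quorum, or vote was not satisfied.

Notice: 15 days given; 10 required. Satisfied.
Quorum: 20% of 7,799 = 1,559.80, rounded up to 1,560; 1,560 present. Satisfied.
Vote: requires two-thirds of the votes cast (1,560 − 129 abstaining = 1,431); 2/3 of 1431 = 954, so 954 needed; 954 in favor. Satisfied.

Valid — all requirements satisfied.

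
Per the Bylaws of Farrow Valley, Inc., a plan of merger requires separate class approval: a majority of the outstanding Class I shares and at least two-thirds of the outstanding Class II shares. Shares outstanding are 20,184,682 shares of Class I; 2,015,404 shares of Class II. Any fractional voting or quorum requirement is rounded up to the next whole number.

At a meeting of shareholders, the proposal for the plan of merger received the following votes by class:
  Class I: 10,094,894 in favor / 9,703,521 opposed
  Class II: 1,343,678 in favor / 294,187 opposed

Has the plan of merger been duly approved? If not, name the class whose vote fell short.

Class I: a majority of 20184682 is 10092342; 10,092,342 required, 10,094,894 in favor — approved.
Class II: 2/3 of 2015404 = 1343602.67, rounded up to 1343603; 1,343,603 required, 1,343,678 in favor — approved.

Approved — every class gave the required vote.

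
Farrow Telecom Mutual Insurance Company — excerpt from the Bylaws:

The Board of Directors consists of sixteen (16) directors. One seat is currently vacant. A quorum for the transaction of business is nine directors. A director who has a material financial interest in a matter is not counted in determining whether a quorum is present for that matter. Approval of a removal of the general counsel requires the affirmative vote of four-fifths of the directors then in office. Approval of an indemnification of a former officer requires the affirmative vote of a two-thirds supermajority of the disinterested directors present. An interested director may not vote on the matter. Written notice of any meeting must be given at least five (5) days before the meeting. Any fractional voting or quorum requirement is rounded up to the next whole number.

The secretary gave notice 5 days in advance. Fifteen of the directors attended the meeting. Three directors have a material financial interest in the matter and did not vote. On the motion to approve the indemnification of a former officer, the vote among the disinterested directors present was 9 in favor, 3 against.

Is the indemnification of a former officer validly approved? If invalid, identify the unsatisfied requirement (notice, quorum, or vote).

Valid — all requirements satisfied.

Notice: 5 days given; 5 required (5 ≥ 5). Satisfied.
Quorum: 15 present, but the 3 interested directors do not count, leaving 12. Quorum is 9. Satisfied.
Vote: the indemnification of a former officer requires two-thirds of the disinterested directors present (15 − 3 = 12). 2/3 of 12 = 8, so 8 affirmative votes are needed; 9 voted in favor. Satisfied.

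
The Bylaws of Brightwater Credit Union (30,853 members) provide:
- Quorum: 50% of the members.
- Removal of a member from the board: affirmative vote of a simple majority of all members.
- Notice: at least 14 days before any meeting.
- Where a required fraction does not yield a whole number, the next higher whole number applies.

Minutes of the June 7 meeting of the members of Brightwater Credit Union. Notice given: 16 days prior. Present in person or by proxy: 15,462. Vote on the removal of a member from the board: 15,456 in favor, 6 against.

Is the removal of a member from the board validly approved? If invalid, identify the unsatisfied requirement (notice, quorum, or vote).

Notice: 16 days given; 14 required. Satisfied.
Quorum: 50% of 30,853 = 15,426.50, rounded up to 15,427; 15,462 present. Satisfied.
Vote: requires a majority of all members (30,853); a majority of 30853 is 15427, so 15,427 needed; 15,456 in favor. Satisfied.

Valid — all requirements satisfied.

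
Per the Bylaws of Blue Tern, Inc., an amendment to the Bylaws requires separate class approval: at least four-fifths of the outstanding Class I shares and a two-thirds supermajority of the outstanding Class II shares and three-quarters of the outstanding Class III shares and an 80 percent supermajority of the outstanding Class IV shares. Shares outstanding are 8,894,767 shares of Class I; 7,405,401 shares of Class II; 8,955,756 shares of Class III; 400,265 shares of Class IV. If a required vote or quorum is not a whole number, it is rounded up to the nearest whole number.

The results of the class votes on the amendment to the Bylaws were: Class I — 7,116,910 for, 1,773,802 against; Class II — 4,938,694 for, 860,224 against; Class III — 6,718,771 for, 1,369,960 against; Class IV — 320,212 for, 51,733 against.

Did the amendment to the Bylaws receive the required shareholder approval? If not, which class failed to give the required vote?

Approved — every class gave the required vote.

Class I: 4/5 of 8894767 = 7115813.60, rounded up to 7115814; 7,115,814 required, 7,116,910 in favor — approved.
Class II: 2/3 of 7405401 = 4936934; 4,936,934 required, 4,938,694 in favor — approved.
Class III: 3/4 of 8955756 = 6716817; 6,716,817 required, 6,718,771 in favor — approved.
Class IV: 4/5 of 400265 = 320212; 320,212 required, 320,212 in favor — approved.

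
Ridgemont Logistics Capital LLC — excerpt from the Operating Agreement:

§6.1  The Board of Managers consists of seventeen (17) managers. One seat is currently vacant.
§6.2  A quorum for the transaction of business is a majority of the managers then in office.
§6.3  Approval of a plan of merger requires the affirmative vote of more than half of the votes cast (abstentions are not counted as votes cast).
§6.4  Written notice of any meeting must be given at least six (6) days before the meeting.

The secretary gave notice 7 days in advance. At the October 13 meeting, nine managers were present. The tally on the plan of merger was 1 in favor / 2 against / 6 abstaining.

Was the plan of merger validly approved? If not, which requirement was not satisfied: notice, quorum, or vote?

Notice: 7 days given; 6 required (7 ≥ 6). Satisfied.
Quorum: 9 present; quorum is 9. Satisfied.
Vote: the plan of merger requires a majority of the votes cast (9 present − 6 abstaining = 3). A majority of 3 is 2, so 2 affirmative votes are needed; 1 voted in favor. Not satisfied.

Invalid — vote requirement not satisfied.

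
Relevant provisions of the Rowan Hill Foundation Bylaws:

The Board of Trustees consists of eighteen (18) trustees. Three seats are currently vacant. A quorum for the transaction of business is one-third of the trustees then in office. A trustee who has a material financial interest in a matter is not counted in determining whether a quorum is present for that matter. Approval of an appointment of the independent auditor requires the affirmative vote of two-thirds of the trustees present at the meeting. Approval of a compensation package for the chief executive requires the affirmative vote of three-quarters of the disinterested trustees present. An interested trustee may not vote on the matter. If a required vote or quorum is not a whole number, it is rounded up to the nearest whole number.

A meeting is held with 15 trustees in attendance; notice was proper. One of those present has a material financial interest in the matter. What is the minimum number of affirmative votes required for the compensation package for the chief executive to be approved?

11

The compensation package for the chief executive requires three-fourths of the disinterested trustees present (15 − 1 = 14).
3/4 of 14 = 10.50, rounded up to 11.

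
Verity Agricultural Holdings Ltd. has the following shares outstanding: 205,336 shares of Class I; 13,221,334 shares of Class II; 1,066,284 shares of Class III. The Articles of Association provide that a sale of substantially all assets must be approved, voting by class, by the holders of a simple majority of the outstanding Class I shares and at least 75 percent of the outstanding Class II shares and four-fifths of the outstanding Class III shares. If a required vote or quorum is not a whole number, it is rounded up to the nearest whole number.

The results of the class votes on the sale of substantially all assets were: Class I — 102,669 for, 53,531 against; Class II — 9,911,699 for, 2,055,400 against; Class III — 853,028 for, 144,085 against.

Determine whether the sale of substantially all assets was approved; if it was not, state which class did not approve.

Not approved — the Class II shares did not give the required vote.

Class I: a majority of 205336 is 102669; 102,669 required, 102,669 in favor — approved.
Class II: 3/4 of 13221334 = 9916000.50, rounded up to 9916001; 9,916,001 required, 9,911,699 in favor — not approved.
Class III: 4/5 of 1066284 = 853027.20, rounded up to 853028; 853,028 required, 853,028 in favor — approved.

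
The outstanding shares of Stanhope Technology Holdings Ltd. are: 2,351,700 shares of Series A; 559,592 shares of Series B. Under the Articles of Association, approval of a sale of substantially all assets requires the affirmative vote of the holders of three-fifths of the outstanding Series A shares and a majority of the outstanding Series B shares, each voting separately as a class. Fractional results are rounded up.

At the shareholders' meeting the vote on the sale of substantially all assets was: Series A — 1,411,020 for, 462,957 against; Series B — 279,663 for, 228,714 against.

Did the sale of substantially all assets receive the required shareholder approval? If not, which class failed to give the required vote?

Not approved — the Series B shares did not give the required vote.

Series A: 3/5 of 2351700 = 1411020; 1,411,020 required, 1,411,020 in favor — approved.
Series B: a majority of 559592 is 279797; 279,797 required, 279,663 in favor — not approved.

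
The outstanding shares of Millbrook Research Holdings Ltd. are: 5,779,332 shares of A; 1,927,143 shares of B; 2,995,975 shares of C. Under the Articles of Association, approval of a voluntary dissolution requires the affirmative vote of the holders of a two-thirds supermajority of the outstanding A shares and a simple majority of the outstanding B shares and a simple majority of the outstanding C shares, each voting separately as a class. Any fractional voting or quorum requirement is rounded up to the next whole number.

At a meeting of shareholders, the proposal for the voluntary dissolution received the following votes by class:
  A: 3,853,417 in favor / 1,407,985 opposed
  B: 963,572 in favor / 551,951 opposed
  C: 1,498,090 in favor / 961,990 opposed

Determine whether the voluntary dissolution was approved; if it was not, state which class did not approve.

A: 2/3 of 5779332 = 3852888; 3,852,888 required, 3,853,417 in favor — approved.
B: a majority of 1927143 is 963572; 963,572 required, 963,572 in favor — approved.
C: a majority of 2995975 is 1497988; 1,497,988 required, 1,498,090 in favor — approved.

Approved — every class gave the required vote.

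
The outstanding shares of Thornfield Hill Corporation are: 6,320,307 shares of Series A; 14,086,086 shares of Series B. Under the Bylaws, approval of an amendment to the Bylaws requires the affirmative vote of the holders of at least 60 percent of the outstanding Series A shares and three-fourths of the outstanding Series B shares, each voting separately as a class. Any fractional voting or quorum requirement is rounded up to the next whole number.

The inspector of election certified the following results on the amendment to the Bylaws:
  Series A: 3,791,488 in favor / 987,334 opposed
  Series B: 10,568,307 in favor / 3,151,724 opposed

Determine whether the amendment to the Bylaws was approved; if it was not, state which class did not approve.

Not approved — the Series A shares did not give the required vote.

Series A: 3/5 of 6320307 = 3792184.20, rounded up to 3792185; 3,792,185 required, 3,791,488 in favor — not approved.
Series B: 3/4 of 14086086 = 10564564.50, rounded up to 10564565; 10,564,565 required, 10,568,307 in favor — approved.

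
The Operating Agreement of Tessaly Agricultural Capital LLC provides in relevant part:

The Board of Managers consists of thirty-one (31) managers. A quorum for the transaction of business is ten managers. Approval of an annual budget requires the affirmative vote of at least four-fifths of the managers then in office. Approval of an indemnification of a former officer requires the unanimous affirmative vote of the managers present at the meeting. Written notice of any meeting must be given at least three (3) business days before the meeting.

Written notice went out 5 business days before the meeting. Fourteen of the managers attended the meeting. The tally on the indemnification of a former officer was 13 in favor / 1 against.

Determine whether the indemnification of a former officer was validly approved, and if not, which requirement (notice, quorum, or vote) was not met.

Invalid — vote requirement not satisfied.

Notice: 5 business days given; 3 required (5 ≥ 3). Satisfied.
Quorum: 14 present; quorum is 10. Satisfied.
Vote: the indemnification of a former officer requires the unanimous vote of the managers present (14). Unanimous means all 14, so 14 affirmative votes are needed; 13 voted in favor. Not satisfied.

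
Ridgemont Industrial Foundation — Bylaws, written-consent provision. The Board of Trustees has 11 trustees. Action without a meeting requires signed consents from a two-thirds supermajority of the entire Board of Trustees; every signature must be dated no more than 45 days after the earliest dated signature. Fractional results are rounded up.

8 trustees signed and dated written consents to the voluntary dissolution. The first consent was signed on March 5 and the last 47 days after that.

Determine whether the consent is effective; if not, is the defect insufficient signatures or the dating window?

Not effective — dating-window requirement not satisfied.

Signatures required: a two-thirds supermajority of 11 — 2/3 of 11 = 7.33, rounded up to 8, so 8 needed; 8 signed. Sufficient.
Dating window: the latest signature is 47 days after the earliest; the limit is 45 days. Outside the window.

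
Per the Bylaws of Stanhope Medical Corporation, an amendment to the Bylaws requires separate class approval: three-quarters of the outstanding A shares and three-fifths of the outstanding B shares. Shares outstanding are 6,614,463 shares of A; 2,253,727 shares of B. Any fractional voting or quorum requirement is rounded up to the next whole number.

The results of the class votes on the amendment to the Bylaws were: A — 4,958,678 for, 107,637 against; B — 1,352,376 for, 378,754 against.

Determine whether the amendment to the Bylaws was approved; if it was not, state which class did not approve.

A: 3/4 of 6614463 = 4960847.25, rounded up to 4960848; 4,960,848 required, 4,958,678 in favor — not approved.
B: 3/5 of 2253727 = 1352236.20, rounded up to 1352237; 1,352,237 required, 1,352,376 in favor — approved.

Not approved — the A shares did not give the required vote.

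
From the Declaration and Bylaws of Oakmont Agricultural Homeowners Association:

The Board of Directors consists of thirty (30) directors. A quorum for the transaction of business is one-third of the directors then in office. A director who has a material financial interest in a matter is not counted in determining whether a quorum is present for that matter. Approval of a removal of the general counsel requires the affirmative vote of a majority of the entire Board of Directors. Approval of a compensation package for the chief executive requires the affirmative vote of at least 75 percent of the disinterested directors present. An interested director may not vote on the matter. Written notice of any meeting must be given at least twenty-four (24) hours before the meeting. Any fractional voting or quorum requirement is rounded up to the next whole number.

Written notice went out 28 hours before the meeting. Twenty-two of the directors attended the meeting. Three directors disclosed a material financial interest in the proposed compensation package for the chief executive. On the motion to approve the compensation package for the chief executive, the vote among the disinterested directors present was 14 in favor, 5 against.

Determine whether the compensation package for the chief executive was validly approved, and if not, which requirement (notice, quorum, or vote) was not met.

Invalid — vote requirement not satisfied.

Notice: 28 hours given; 24 required (28 ≥ 24). Satisfied.
Quorum: 22 present, but the 3 interested directors do not count, leaving 19. Quorum is 10. Satisfied.
Vote: the compensation package for the chief executive requires three-fourths of the disinterested directors present (22 − 3 = 19). 3/4 of 19 = 14.25, rounded up to 15, so 15 affirmative votes are needed; 14 voted in favor. Not satisfied.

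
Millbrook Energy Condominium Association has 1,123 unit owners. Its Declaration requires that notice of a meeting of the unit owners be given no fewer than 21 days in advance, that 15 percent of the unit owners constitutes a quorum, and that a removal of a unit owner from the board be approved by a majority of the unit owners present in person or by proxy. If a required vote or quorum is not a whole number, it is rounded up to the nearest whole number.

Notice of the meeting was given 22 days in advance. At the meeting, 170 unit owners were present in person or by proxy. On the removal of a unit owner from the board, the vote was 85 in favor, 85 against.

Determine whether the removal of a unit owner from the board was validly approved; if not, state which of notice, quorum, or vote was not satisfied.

Notice: 22 days given; 21 required. Satisfied.
Quorum: 15% of 1,123 = 168.45, rounded up to 169; 170 present. Satisfied.
Vote: requires a majority of those present (170); a majority of 170 is 86, so 86 needed; 85 in favor. Not satisfied.

Invalid — vote requirement not satisfied.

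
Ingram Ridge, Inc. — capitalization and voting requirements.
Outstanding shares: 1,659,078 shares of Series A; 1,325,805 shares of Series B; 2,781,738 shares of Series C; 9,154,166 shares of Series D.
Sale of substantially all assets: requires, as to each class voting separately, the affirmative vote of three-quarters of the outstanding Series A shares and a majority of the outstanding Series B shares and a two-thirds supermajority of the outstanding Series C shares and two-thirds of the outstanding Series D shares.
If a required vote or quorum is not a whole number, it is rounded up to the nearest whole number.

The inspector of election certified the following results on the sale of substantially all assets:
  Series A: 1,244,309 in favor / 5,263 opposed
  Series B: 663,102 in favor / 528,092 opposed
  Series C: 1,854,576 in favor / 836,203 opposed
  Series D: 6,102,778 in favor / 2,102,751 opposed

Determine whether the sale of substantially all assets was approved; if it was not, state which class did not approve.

Approved — every class gave the required vote.

Series A: 3/4 of 1659078 = 1244308.50, rounded up to 1244309; 1,244,309 required, 1,244,309 in favor — approved.
Series B: a majority of 1325805 is 662903; 662,903 required, 663,102 in favor — approved.
Series C: 2/3 of 2781738 = 1854492; 1,854,492 required, 1,854,576 in favor — approved.
Series D: 2/3 of 9154166 = 6102777.33, rounded up to 6102778; 6,102,778 required, 6,102,778 in favor — approved.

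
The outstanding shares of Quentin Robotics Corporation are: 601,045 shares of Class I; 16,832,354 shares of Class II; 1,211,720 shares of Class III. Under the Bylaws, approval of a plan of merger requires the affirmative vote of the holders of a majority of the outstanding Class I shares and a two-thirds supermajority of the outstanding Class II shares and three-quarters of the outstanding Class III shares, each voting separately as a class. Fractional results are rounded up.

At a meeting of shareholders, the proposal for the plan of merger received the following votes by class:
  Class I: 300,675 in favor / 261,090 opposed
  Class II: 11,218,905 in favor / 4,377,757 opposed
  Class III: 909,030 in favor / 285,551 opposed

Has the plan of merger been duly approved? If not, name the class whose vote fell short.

Class I: a majority of 601045 is 300523; 300,523 required, 300,675 in favor — approved.
Class II: 2/3 of 16832354 = 11221569.33, rounded up to 11221570; 11,221,570 required, 11,218,905 in favor — not approved.
Class III: 3/4 of 1211720 = 908790; 908,790 required, 909,030 in favor — approved.

Not approved — the Class II shares did not give the required vote.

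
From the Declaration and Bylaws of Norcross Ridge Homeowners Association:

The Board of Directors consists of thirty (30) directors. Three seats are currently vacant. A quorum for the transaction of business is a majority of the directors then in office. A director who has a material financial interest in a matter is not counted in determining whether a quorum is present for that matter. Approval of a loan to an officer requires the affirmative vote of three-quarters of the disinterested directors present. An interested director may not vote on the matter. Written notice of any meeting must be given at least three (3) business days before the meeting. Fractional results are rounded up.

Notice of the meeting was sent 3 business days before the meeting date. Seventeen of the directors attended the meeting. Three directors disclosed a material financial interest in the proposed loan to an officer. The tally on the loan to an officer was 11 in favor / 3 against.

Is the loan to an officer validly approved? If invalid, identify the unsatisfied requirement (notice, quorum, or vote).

Notice: 3 business days given; 3 required (3 ≥ 3). Satisfied.
Quorum: 17 present, but the 3 interested directors do not count, leaving 14. Quorum is 14. Satisfied.
Vote: the loan to an officer requires three-fourths of the disinterested directors present (17 − 3 = 14). 3/4 of 14 = 10.50, rounded up to 11, so 11 affirmative votes are needed; 11 voted in favor. Satisfied.

Valid — all requirements satisfied.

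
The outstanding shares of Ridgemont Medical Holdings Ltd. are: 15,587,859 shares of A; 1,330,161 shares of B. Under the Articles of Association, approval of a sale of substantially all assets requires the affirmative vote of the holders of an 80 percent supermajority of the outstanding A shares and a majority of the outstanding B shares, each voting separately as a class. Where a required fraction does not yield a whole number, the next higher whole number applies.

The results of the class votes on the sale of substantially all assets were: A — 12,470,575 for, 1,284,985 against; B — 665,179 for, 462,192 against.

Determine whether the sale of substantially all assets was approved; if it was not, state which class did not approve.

A: 4/5 of 15587859 = 12470287.20, rounded up to 12470288; 12,470,288 required, 12,470,575 in favor — approved.
B: a majority of 1330161 is 665081; 665,081 required, 665,179 in favor — approved.

Approved — every class gave the required vote.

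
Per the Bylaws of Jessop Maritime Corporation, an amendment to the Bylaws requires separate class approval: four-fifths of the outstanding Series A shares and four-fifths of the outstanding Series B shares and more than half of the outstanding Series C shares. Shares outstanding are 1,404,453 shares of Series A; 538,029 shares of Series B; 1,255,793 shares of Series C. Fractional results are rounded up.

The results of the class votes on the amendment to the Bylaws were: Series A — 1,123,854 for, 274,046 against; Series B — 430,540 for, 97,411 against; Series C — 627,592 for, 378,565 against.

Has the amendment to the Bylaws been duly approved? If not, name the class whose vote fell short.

Series A: 4/5 of 1404453 = 1123562.40, rounded up to 1123563; 1,123,563 required, 1,123,854 in favor — approved.
Series B: 4/5 of 538029 = 430423.20, rounded up to 430424; 430,424 required, 430,540 in favor — approved.
Series C: a majority of 1255793 is 627897; 627,897 required, 627,592 in favor — not approved.

Not approved — the Series C shares did not give the required vote.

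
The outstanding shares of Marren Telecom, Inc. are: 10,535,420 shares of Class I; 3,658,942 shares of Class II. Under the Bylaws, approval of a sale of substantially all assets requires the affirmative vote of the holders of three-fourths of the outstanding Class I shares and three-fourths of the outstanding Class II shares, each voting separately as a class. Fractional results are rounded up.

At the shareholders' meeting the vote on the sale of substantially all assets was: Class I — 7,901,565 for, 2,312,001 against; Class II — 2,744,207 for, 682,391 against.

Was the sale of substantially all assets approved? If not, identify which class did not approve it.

Class I: 3/4 of 10535420 = 7901565; 7,901,565 required, 7,901,565 in favor — approved.
Class II: 3/4 of 3658942 = 2744206.50, rounded up to 2744207; 2,744,207 required, 2,744,207 in favor — approved.

Approved — every class gave the required vote.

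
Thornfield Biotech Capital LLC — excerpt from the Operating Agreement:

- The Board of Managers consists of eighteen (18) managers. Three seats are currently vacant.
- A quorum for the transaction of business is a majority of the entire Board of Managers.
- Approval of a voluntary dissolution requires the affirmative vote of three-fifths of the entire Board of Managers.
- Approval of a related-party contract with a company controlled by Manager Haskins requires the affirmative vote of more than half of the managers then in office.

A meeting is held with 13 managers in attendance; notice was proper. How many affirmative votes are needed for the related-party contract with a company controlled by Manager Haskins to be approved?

The related-party contract with a company controlled by Manager Haskins requires a majority of the managers then in office (15).
A majority of 15 is 8.

8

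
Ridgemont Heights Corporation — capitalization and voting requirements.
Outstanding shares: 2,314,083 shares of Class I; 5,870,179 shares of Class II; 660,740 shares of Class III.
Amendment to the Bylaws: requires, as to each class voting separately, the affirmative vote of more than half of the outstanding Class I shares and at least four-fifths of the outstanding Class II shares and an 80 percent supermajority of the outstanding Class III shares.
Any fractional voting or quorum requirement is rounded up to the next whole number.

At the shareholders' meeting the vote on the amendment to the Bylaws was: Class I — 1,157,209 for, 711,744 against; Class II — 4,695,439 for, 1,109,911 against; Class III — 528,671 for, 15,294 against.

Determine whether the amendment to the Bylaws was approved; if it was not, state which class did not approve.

Class I: a majority of 2314083 is 1157042; 1,157,042 required, 1,157,209 in favor — approved.
Class II: 4/5 of 5870179 = 4696143.20, rounded up to 4696144; 4,696,144 required, 4,695,439 in favor — not approved.
Class III: 4/5 of 660740 = 528592; 528,592 required, 528,671 in favor — approved.

Not approved — the Class II shares did not give the required vote.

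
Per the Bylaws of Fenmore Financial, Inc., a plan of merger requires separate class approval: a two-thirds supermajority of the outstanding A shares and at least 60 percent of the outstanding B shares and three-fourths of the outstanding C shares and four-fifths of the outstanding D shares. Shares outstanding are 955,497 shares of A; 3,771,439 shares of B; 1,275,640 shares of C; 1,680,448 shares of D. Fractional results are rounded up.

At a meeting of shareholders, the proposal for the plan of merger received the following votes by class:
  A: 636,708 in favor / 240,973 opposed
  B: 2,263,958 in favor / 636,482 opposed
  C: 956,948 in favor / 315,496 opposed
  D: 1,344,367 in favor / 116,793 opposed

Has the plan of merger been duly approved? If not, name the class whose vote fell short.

A: 2/3 of 955497 = 636998; 636,998 required, 636,708 in favor — not approved.
B: 3/5 of 3771439 = 2262863.40, rounded up to 2262864; 2,262,864 required, 2,263,958 in favor — approved.
C: 3/4 of 1275640 = 956730; 956,730 required, 956,948 in favor — approved.
D: 4/5 of 1680448 = 1344358.40, rounded up to 1344359; 1,344,359 required, 1,344,367 in favor — approved.

Not approved — the A shares did not give the required vote.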